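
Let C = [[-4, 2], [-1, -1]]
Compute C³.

[[-46, 38], [-19, 11]]

tr C = -5 and det C = 6, so the characteristic polynomial is λ² − (-5)λ + (6) with roots -2 and -3.
Eigenvectors give P = [[-1, -2], [-1, -1]] with P⁻¹ = [[1, -2], [-1, 1]], and C = P·diag(-2, -3)·P⁻¹.
Then C³ = P·diag(-8, -27)·P⁻¹ = [[8, 54], [8, 27]] · [[1, -2], [-1, 1]] = [[-46, 38], [-19, 11]].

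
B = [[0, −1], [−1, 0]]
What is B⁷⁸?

B² = I (check: tr B = 0 and det B = −1), so B⁷⁸ = I since 78 is even.

[[1, 0], [0, 1]]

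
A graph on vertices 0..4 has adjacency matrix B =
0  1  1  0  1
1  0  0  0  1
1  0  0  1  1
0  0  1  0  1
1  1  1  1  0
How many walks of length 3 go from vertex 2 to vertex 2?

4

The number of length-3 walks from vertex 2 to vertex 2 is entry (2,2) of B³, where B is the adjacency matrix.
B² = [[3, 1, 1, 2, 2], [1, 2, 2, 1, 1], [1, 2, 3, 1, 2], [2, 1, 1, 2, 1], [2, 1, 2, 1, 4]]
B³ = [[4, 5, 7, 3, 7], [5, 2, 3, 3, 6], [7, 3, 4, 5, 7], [3, 3, 5, 2, 6], [7, 6, 7, 6, 6]]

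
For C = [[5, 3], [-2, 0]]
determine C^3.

[[65, 57], [-38, -30]]

tr C = 5 and det C = 6, so the characteristic polynomial is λ² − (5)λ + (6) with roots 2 and 3.
Eigenvectors give P = [[1, 3], [-1, -2]] with P⁻¹ = [[-2, -3], [1, 1]], and C = P·diag(2, 3)·P⁻¹.
Then C^3 = P·diag(8, 27)·P⁻¹ = [[8, 81], [-8, -54]] · [[-2, -3], [1, 1]] = [[65, 57], [-38, -30]].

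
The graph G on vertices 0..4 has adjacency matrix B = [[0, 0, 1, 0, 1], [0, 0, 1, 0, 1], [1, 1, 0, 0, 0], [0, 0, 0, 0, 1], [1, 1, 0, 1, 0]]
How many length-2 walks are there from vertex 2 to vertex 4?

The number of length-2 walks from vertex 2 to vertex 4 is entry (2,4) of B², where B is the adjacency matrix.
B² = [[2, 2, 0, 1, 0], [2, 2, 0, 1, 0], [0, 0, 2, 0, 2], [1, 1, 0, 1, 0], [0, 0, 2, 0, 3]]

2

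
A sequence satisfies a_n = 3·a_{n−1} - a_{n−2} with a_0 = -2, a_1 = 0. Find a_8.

With companion matrix A = [[3, -1], [1, 0]], [a_n, a_{n−1}]ᵀ = A·[a_{n−1}, a_{n−2}]ᵀ, so [a_8, a_7]ᵀ = A⁷·[a_1, a_0]ᵀ.
A⁷ = [[987, -377], [377, -144]], giving [a_8, a_7]ᵀ = [[754], [288]].

754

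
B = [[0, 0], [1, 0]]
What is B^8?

[[0, 0], [0, 0]]

B is strictly triangular, hence nilpotent: B^2 = 0, so B^8 = 0.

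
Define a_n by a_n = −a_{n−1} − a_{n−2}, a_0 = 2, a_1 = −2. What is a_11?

0

With companion matrix B = [[−1, −1], [1, 0]], [a_n, a_{n−1}]ᵀ = B·[a_{n−1}, a_{n−2}]ᵀ, so [a_11, a_10]ᵀ = B^10·[a_1, a_0]ᵀ.
B^10 = [[−1, −1], [1, 0]], giving [a_11, a_10]ᵀ = [[0], [−2]].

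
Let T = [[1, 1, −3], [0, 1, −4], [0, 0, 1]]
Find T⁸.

[[1, 8, −136], [0, 1, −32], [0, 0, 1]]

T = I + N where N = [[0, 1, −3], [0, 0, −4], [0, 0, 0]] is strictly upper-triangular, so N³ = 0.
(I + N)⁸ = I + 8·N + 28·N² = [[1, 8, −136], [0, 1, −32], [0, 0, 1]].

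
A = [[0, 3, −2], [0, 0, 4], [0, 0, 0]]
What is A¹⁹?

[[0, 0, 0], [0, 0, 0], [0, 0, 0]]

A is strictly triangular, hence nilpotent: A³ = 0, so A¹⁹ = 0.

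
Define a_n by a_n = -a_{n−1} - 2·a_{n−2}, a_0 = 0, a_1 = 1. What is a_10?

With companion matrix A = [[-1, -2], [1, 0]], [a_n, a_{n−1}]ᵀ = A·[a_{n−1}, a_{n−2}]ᵀ, so [a_10, a_9]ᵀ = A⁹·[a_1, a_0]ᵀ.
A⁹ = [[11, 34], [-17, -6]], giving [a_10, a_9]ᵀ = [[11], [-17]].

11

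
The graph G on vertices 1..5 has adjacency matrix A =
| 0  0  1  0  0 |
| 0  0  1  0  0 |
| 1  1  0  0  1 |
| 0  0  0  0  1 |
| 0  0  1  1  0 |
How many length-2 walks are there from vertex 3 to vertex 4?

The number of length-2 walks from vertex 3 to vertex 4 is entry (3,4) of A², where A is the adjacency matrix.
A² = [[1, 1, 0, 0, 1], [1, 1, 0, 0, 1], [0, 0, 3, 1, 0], [0, 0, 1, 1, 0], [1, 1, 0, 0, 2]]

1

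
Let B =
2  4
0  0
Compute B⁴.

B² = [[4, 8], [0, 0]]
B³ = [[8, 16], [0, 0]]
B⁴ = [[16, 32], [0, 0]]

[[16, 32], [0, 0]]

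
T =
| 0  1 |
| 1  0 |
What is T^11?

T² = I (check: tr T = 0 and det T = −1), so T^11 = T since 11 is odd.

[[0, 1], [1, 0]]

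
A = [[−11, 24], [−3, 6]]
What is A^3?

tr A = −5 and det A = 6, so the characteristic polynomial is λ² − (−5)λ + (6) with roots −3 and −2.
Eigenvectors give P = [[3, −8], [1, −3]] with P⁻¹ = [[3, −8], [1, −3]], and A = P·diag(−3, −2)·P⁻¹.
Then A^3 = P·diag(−27, −8)·P⁻¹ = [[−81, 64], [−27, 24]] · [[3, −8], [1, −3]] = [[−179, 456], [−57, 144]].

[[−179, 456], [−57, 144]]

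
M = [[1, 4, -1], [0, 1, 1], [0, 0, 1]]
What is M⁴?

M = I + N where N = [[0, 4, -1], [0, 0, 1], [0, 0, 0]] is strictly upper-triangular, so N³ = 0.
(I + N)⁴ = I + 4·N + 6·N² = [[1, 16, 20], [0, 1, 4], [0, 0, 1]].

[[1, 16, 20], [0, 1, 4], [0, 0, 1]]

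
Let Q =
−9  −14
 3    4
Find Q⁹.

[[−134709, −268394], [57513, 114514]]

tr Q = −5 and det Q = 6, so the characteristic polynomial is λ² − (−5)λ + (6) with roots −2 and −3.
Eigenvectors give P = [[−2, −7], [1, 3]] with P⁻¹ = [[3, 7], [−1, −2]], and Q = P·diag(−2, −3)·P⁻¹.
Then Q⁹ = P·diag(−512, −19683)·P⁻¹ = [[1024, 137781], [−512, −59049]] · [[3, 7], [−1, −2]] = [[−134709, −268394], [57513, 114514]].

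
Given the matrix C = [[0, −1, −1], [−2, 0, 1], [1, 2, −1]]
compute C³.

[[4, −1, −3], [−7, 1, 2], [8, 9, 0]]

C² = [[1, −2, 0], [1, 4, 1], [−5, −3, 2]]
C³ = [[4, −1, −3], [−7, 1, 2], [8, 9, 0]]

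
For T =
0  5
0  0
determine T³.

T is strictly triangular, hence nilpotent: T² = 0, so T³ = 0.

[[0, 0], [0, 0]]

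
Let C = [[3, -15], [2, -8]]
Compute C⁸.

[[-31269, 94575], [-12610, 38086]]

tr C = -5 and det C = 6, so the characteristic polynomial is λ² − (-5)λ + (6) with roots -2 and -3.
Eigenvectors give P = [[-3, -5], [-1, -2]] with P⁻¹ = [[-2, 5], [1, -3]], and C = P·diag(-2, -3)·P⁻¹.
Then C⁸ = P·diag(256, 6561)·P⁻¹ = [[-768, -32805], [-256, -13122]] · [[-2, 5], [1, -3]] = [[-31269, 94575], [-12610, 38086]].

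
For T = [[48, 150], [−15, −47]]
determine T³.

tr T = 1 and det T = −6, so the characteristic polynomial is λ² − (1)λ + (−6) with roots 3 and −2.
Eigenvectors give P = [[10, −3], [−3, 1]] with P⁻¹ = [[1, 3], [3, 10]], and T = P·diag(3, −2)·P⁻¹.
Then T³ = P·diag(27, −8)·P⁻¹ = [[270, 24], [−81, −8]] · [[1, 3], [3, 10]] = [[342, 1050], [−105, −323]].

[[342, 1050], [−105, −323]]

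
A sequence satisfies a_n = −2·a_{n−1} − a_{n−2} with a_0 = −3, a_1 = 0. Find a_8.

21

With companion matrix C = [[−2, −1], [1, 0]], [a_n, a_{n−1}]ᵀ = C·[a_{n−1}, a_{n−2}]ᵀ, so [a_8, a_7]ᵀ = C^7·[a_1, a_0]ᵀ.
C^7 = [[−8, −7], [7, 6]], giving [a_8, a_7]ᵀ = [[21], [−18]].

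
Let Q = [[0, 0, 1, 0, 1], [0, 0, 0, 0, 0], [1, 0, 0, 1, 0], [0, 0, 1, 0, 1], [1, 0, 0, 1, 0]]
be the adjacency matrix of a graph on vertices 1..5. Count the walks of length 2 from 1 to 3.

The number of length-2 walks from vertex 1 to vertex 3 is entry (1,3) of Q^2, where Q is the adjacency matrix.
Q^2 = [[2, 0, 0, 2, 0], [0, 0, 0, 0, 0], [0, 0, 2, 0, 2], [2, 0, 0, 2, 0], [0, 0, 2, 0, 2]]

0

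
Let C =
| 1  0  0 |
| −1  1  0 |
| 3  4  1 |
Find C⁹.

C = I + N where N = [[0, 0, 0], [−1, 0, 0], [3, 4, 0]] is strictly lower-triangular, so N³ = 0.
(I + N)⁹ = I + 9·N + 36·N² = [[1, 0, 0], [−9, 1, 0], [−117, 36, 1]].

[[1, 0, 0], [−9, 1, 0], [−117, 36, 1]]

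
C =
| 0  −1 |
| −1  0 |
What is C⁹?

[[0, −1], [−1, 0]]

C² = I (check: tr C = 0 and det C = −1), so C⁹ = C since 9 is odd.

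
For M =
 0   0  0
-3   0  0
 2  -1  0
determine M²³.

M is strictly triangular, hence nilpotent: M³ = 0, so M²³ = 0.

[[0, 0, 0], [0, 0, 0], [0, 0, 0]]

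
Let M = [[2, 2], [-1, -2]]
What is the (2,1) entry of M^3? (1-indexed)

-2

M^2 = [[2, 0], [0, 2]]
M^3 = [[4, 4], [-2, -4]]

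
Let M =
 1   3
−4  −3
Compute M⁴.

M² = [[−11, −6], [8, −3]]
M³ = [[13, −15], [20, 33]]
M⁴ = [[73, 84], [−112, −39]]

[[73, 84], [−112, −39]]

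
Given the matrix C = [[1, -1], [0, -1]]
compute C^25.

C² = I (check: tr C = 0 and det C = -1), so C^25 = C since 25 is odd.

[[1, -1], [0, -1]]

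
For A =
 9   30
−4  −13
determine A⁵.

[[1209, 3630], [−484, −1453]]

tr A = −4 and det A = 3, so the characteristic polynomial is λ² − (−4)λ + (3) with roots −3 and −1.
Eigenvectors give P = [[−5, 3], [2, −1]] with P⁻¹ = [[1, 3], [2, 5]], and A = P·diag(−3, −1)·P⁻¹.
Then A⁵ = P·diag(−243, −1)·P⁻¹ = [[1215, −3], [−486, 1]] · [[1, 3], [2, 5]] = [[1209, 3630], [−484, −1453]].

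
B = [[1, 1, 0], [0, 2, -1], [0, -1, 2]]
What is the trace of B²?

11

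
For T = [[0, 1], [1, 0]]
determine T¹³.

T² = I (check: tr T = 0 and det T = −1), so T¹³ = T since 13 is odd.

[[0, 1], [1, 0]]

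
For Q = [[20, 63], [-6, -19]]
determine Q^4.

tr Q = 1 and det Q = -2, so the characteristic polynomial is λ² − (1)λ + (-2) with roots 2 and -1.
Eigenvectors give P = [[-7, -3], [2, 1]] with P⁻¹ = [[-1, -3], [2, 7]], and Q = P·diag(2, -1)·P⁻¹.
Then Q^4 = P·diag(16, 1)·P⁻¹ = [[-112, -3], [32, 1]] · [[-1, -3], [2, 7]] = [[106, 315], [-30, -89]].

[[106, 315], [-30, -89]]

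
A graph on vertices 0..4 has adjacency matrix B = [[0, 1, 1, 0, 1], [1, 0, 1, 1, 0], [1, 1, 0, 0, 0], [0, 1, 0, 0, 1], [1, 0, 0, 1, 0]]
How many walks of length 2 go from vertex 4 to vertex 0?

0

The number of length-2 walks from vertex 4 to vertex 0 is entry (4,0) of B^2, where B is the adjacency matrix.
B^2 = [[3, 1, 1, 2, 0], [1, 3, 1, 0, 2], [1, 1, 2, 1, 1], [2, 0, 1, 2, 0], [0, 2, 1, 0, 2]]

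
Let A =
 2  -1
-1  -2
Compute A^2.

[[5, 0], [0, 5]]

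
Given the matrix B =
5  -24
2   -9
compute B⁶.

tr B = -4 and det B = 3, so the characteristic polynomial is λ² − (-4)λ + (3) with roots -3 and -1.
Eigenvectors give P = [[3, 4], [1, 1]] with P⁻¹ = [[-1, 4], [1, -3]], and B = P·diag(-3, -1)·P⁻¹.
Then B⁶ = P·diag(729, 1)·P⁻¹ = [[2187, 4], [729, 1]] · [[-1, 4], [1, -3]] = [[-2183, 8736], [-728, 2913]].

[[-2183, 8736], [-728, 2913]]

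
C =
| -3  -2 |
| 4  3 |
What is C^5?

C² = I (check: tr C = 0 and det C = -1), so C^5 = C since 5 is odd.

[[-3, -2], [4, 3]]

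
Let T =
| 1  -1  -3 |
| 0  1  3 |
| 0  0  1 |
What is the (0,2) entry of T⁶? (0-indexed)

T = I + N where N = [[0, -1, -3], [0, 0, 3], [0, 0, 0]] is strictly upper-triangular, so N³ = 0.
(I + N)⁶ = I + 6·N + 15·N² = [[1, -6, -63], [0, 1, 18], [0, 0, 1]].

-63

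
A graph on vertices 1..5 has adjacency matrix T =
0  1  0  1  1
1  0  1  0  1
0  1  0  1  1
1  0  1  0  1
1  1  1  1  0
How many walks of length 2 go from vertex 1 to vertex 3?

3

The number of length-2 walks from vertex 1 to vertex 3 is entry (1,3) of T^2, where T is the adjacency matrix.
T^2 = [[3, 1, 3, 1, 2], [1, 3, 1, 3, 2], [3, 1, 3, 1, 2], [1, 3, 1, 3, 2], [2, 2, 2, 2, 4]]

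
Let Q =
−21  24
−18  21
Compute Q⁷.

tr Q = 0 and det Q = −9, so the characteristic polynomial is λ² − (0)λ + (−9) with roots 3 and −3.
Eigenvectors give P = [[1, 4], [1, 3]] with P⁻¹ = [[−3, 4], [1, −1]], and Q = P·diag(3, −3)·P⁻¹.
Then Q⁷ = P·diag(2187, −2187)·P⁻¹ = [[2187, −8748], [2187, −6561]] · [[−3, 4], [1, −1]] = [[−15309, 17496], [−13122, 15309]].

[[−15309, 17496], [−13122, 15309]]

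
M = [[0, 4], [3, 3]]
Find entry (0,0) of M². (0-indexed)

12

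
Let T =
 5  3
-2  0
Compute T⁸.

[[19171, 18915], [-12610, -12354]]

tr T = 5 and det T = 6, so the characteristic polynomial is λ² − (5)λ + (6) with roots 2 and 3.
Eigenvectors give P = [[-1, 3], [1, -2]] with P⁻¹ = [[2, 3], [1, 1]], and T = P·diag(2, 3)·P⁻¹.
Then T⁸ = P·diag(256, 6561)·P⁻¹ = [[-256, 19683], [256, -13122]] · [[2, 3], [1, 1]] = [[19171, 18915], [-12610, -12354]].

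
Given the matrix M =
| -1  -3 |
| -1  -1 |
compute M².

[[4, 6], [2, 4]]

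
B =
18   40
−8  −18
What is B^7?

tr B = 0 and det B = −4, so the characteristic polynomial is λ² − (0)λ + (−4) with roots −2 and 2.
Eigenvectors give P = [[−2, 5], [1, −2]] with P⁻¹ = [[2, 5], [1, 2]], and B = P·diag(−2, 2)·P⁻¹.
Then B^7 = P·diag(−128, 128)·P⁻¹ = [[256, 640], [−128, −256]] · [[2, 5], [1, 2]] = [[1152, 2560], [−512, −1152]].

[[1152, 2560], [−512, −1152]]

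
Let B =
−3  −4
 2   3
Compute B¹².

B² = I (check: tr B = 0 and det B = −1), so B¹² = I since 12 is even.

[[1, 0], [0, 1]]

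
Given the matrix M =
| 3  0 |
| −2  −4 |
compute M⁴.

M² = [[9, 0], [2, 16]]
M³ = [[27, 0], [−26, −64]]
M⁴ = [[81, 0], [50, 256]]

[[81, 0], [50, 256]]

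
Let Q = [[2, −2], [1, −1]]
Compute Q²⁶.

Q² = Q (a projection; rank 1, trace 1), so Q²⁶ = Q.

[[2, −2], [1, −1]]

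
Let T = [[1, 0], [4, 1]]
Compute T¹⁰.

T = I + N where N = [[0, 0], [4, 0]] is strictly lower-triangular, so N² = 0.
(I + N)¹⁰ = I + 10·N = [[1, 0], [40, 1]].

[[1, 0], [40, 1]]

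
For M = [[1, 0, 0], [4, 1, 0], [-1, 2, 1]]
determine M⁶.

[[1, 0, 0], [24, 1, 0], [114, 12, 1]]

M = I + N where N = [[0, 0, 0], [4, 0, 0], [-1, 2, 0]] is strictly lower-triangular, so N³ = 0.
(I + N)⁶ = I + 6·N + 15·N² = [[1, 0, 0], [24, 1, 0], [114, 12, 1]].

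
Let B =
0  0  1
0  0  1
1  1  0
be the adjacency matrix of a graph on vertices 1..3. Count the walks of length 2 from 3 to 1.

The number of length-2 walks from vertex 3 to vertex 1 is entry (3,1) of B², where B is the adjacency matrix.
B² = [[1, 1, 0], [1, 1, 0], [0, 0, 2]]

0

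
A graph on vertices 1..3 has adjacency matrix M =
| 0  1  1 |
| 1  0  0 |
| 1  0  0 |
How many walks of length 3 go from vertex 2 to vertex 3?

0

The number of length-3 walks from vertex 2 to vertex 3 is entry (2,3) of M^3, where M is the adjacency matrix.
M^2 = [[2, 0, 0], [0, 1, 1], [0, 1, 1]]
M^3 = [[0, 2, 2], [2, 0, 0], [2, 0, 0]]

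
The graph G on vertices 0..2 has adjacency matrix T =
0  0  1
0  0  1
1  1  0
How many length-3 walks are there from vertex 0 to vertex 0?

The number of length-3 walks from vertex 0 to vertex 0 is entry (0,0) of T^3, where T is the adjacency matrix.
T^2 = [[1, 1, 0], [1, 1, 0], [0, 0, 2]]
T^3 = [[0, 0, 2], [0, 0, 2], [2, 2, 0]]

0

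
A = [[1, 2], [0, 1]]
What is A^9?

A = I + N where N = [[0, 2], [0, 0]] is strictly upper-triangular, so N^2 = 0.
(I + N)^9 = I + 9·N = [[1, 18], [0, 1]].

[[1, 18], [0, 1]]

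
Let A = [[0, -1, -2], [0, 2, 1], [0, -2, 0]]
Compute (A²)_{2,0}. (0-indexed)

0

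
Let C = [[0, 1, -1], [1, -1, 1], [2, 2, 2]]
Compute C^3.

C^2 = [[-1, -3, -1], [1, 4, 0], [6, 4, 4]]
C^3 = [[-5, 0, -4], [4, -3, 3], [12, 10, 6]]

[[-5, 0, -4], [4, -3, 3], [12, 10, 6]]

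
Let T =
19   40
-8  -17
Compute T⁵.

[[1219, 2440], [-488, -977]]

tr T = 2 and det T = -3, so the characteristic polynomial is λ² − (2)λ + (-3) with roots 3 and -1.
Eigenvectors give P = [[5, -2], [-2, 1]] with P⁻¹ = [[1, 2], [2, 5]], and T = P·diag(3, -1)·P⁻¹.
Then T⁵ = P·diag(243, -1)·P⁻¹ = [[1215, 2], [-486, -1]] · [[1, 2], [2, 5]] = [[1219, 2440], [-488, -977]].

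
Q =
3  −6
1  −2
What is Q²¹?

[[3, −6], [1, −2]]

Q² = Q (a projection; rank 1, trace 1), so Q²¹ = Q.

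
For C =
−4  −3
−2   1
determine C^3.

[[−106, −57], [−38, −11]]

C^2 = [[22, 9], [6, 7]]
C^3 = [[−106, −57], [−38, −11]]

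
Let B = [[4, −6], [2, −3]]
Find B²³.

B² = B (a projection; rank 1, trace 1), so B²³ = B.

[[4, −6], [2, −3]]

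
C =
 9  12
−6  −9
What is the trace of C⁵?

tr C = 0 and det C = −9, so the characteristic polynomial is λ² − (0)λ + (−9) with roots 3 and −3.
Eigenvectors give P = [[2, −1], [−1, 1]] with P⁻¹ = [[1, 1], [1, 2]], and C = P·diag(3, −3)·P⁻¹.
Then C⁵ = P·diag(243, −243)·P⁻¹ = [[486, 243], [−243, −243]] · [[1, 1], [1, 2]] = [[729, 972], [−486, −729]].

0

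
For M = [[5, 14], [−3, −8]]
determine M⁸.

[[−1529, −3570], [765, 1786]]

tr M = −3 and det M = 2, so the characteristic polynomial is λ² − (−3)λ + (2) with roots −2 and −1.
Eigenvectors give P = [[2, 7], [−1, −3]] with P⁻¹ = [[−3, −7], [1, 2]], and M = P·diag(−2, −1)·P⁻¹.
Then M⁸ = P·diag(256, 1)·P⁻¹ = [[512, 7], [−256, −3]] · [[−3, −7], [1, 2]] = [[−1529, −3570], [765, 1786]].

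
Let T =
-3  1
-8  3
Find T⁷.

[[-3, 1], [-8, 3]]

T² = I (check: tr T = 0 and det T = -1), so T⁷ = T since 7 is odd.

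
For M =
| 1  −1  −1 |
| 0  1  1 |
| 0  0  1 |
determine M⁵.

M = I + N where N = [[0, −1, −1], [0, 0, 1], [0, 0, 0]] is strictly upper-triangular, so N³ = 0.
(I + N)⁵ = I + 5·N + 10·N² = [[1, −5, −15], [0, 1, 5], [0, 0, 1]].

[[1, −5, −15], [0, 1, 5], [0, 0, 1]]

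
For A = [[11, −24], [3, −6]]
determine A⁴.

tr A = 5 and det A = 6, so the characteristic polynomial is λ² − (5)λ + (6) with roots 3 and 2.
Eigenvectors give P = [[3, −8], [1, −3]] with P⁻¹ = [[3, −8], [1, −3]], and A = P·diag(3, 2)·P⁻¹.
Then A⁴ = P·diag(81, 16)·P⁻¹ = [[243, −128], [81, −48]] · [[3, −8], [1, −3]] = [[601, −1560], [195, −504]].

[[601, −1560], [195, −504]]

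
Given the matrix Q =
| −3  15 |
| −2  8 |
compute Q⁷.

[[−10167, 30885], [−4118, 12482]]

tr Q = 5 and det Q = 6, so the characteristic polynomial is λ² − (5)λ + (6) with roots 2 and 3.
Eigenvectors give P = [[3, 5], [1, 2]] with P⁻¹ = [[2, −5], [−1, 3]], and Q = P·diag(2, 3)·P⁻¹.
Then Q⁷ = P·diag(128, 2187)·P⁻¹ = [[384, 10935], [128, 4374]] · [[2, −5], [−1, 3]] = [[−10167, 30885], [−4118, 12482]].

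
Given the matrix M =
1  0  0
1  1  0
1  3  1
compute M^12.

M = I + N where N = [[0, 0, 0], [1, 0, 0], [1, 3, 0]] is strictly lower-triangular, so N^3 = 0.
(I + N)^12 = I + 12·N + 66·N^2 = [[1, 0, 0], [12, 1, 0], [210, 36, 1]].

[[1, 0, 0], [12, 1, 0], [210, 36, 1]]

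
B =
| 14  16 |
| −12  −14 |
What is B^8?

[[256, 0], [0, 256]]

tr B = 0 and det B = −4, so the characteristic polynomial is λ² − (0)λ + (−4) with roots 2 and −2.
Eigenvectors give P = [[−4, 1], [3, −1]] with P⁻¹ = [[−1, −1], [−3, −4]], and B = P·diag(2, −2)·P⁻¹.
Then B^8 = P·diag(256, 256)·P⁻¹ = [[−1024, 256], [768, −256]] · [[−1, −1], [−3, −4]] = [[256, 0], [0, 256]].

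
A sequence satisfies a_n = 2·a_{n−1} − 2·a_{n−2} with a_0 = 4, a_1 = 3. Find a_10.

With companion matrix M = [[2, −2], [1, 0]], [a_n, a_{n−1}]ᵀ = M·[a_{n−1}, a_{n−2}]ᵀ, so [a_10, a_9]ᵀ = M^9·[a_1, a_0]ᵀ.
M^9 = [[32, −32], [16, 0]], giving [a_10, a_9]ᵀ = [[−32], [48]].

−32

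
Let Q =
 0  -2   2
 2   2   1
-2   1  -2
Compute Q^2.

[[-8, -2, -6], [2, 1, 4], [6, 4, 1]]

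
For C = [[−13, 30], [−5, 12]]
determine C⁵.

[[−793, 1650], [−275, 582]]

tr C = −1 and det C = −6, so the characteristic polynomial is λ² − (−1)λ + (−6) with roots −3 and 2.
Eigenvectors give P = [[−3, 2], [−1, 1]] with P⁻¹ = [[−1, 2], [−1, 3]], and C = P·diag(−3, 2)·P⁻¹.
Then C⁵ = P·diag(−243, 32)·P⁻¹ = [[729, 64], [243, 32]] · [[−1, 2], [−1, 3]] = [[−793, 1650], [−275, 582]].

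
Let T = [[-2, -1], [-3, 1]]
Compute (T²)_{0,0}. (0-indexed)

7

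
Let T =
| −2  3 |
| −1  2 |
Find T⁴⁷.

[[−2, 3], [−1, 2]]

T² = I (check: tr T = 0 and det T = −1), so T⁴⁷ = T since 47 is odd.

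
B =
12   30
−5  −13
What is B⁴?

[[−114, −390], [65, 211]]

tr B = −1 and det B = −6, so the characteristic polynomial is λ² − (−1)λ + (−6) with roots 2 and −3.
Eigenvectors give P = [[−3, −2], [1, 1]] with P⁻¹ = [[−1, −2], [1, 3]], and B = P·diag(2, −3)·P⁻¹.
Then B⁴ = P·diag(16, 81)·P⁻¹ = [[−48, −162], [16, 81]] · [[−1, −2], [1, 3]] = [[−114, −390], [65, 211]].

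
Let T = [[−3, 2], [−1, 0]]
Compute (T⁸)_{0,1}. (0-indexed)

tr T = −3 and det T = 2, so the characteristic polynomial is λ² − (−3)λ + (2) with roots −2 and −1.
Eigenvectors give P = [[2, −1], [1, −1]] with P⁻¹ = [[1, −1], [1, −2]], and T = P·diag(−2, −1)·P⁻¹.
Then T⁸ = P·diag(256, 1)·P⁻¹ = [[512, −1], [256, −1]] · [[1, −1], [1, −2]] = [[511, −510], [255, −254]].

−510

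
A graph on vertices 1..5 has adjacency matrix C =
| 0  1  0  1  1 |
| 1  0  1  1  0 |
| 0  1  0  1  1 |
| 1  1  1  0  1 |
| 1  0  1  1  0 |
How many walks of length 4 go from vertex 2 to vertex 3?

The number of length-4 walks from vertex 2 to vertex 3 is entry (2,3) of C⁴, where C is the adjacency matrix.
C² = [[3, 1, 3, 2, 1], [1, 3, 1, 2, 3], [3, 1, 3, 2, 1], [2, 2, 2, 4, 2], [1, 3, 1, 2, 3]]
C³ = [[4, 8, 4, 8, 8], [8, 4, 8, 8, 4], [4, 8, 4, 8, 8], [8, 8, 8, 8, 8], [8, 4, 8, 8, 4]]
C⁴ = [[24, 16, 24, 24, 16], [16, 24, 16, 24, 24], [24, 16, 24, 24, 16], [24, 24, 24, 32, 24], [16, 24, 16, 24, 24]]

16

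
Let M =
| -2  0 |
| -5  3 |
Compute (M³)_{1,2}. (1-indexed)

tr M = 1 and det M = -6, so the characteristic polynomial is λ² − (1)λ + (-6) with roots -2 and 3.
Eigenvectors give P = [[1, 0], [1, -1]] with P⁻¹ = [[1, 0], [1, -1]], and M = P·diag(-2, 3)·P⁻¹.
Then M³ = P·diag(-8, 27)·P⁻¹ = [[-8, 0], [-8, -27]] · [[1, 0], [1, -1]] = [[-8, 0], [-35, 27]].

0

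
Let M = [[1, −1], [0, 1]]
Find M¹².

M = I + N where N = [[0, −1], [0, 0]] is strictly upper-triangular, so N² = 0.
(I + N)¹² = I + 12·N = [[1, −12], [0, 1]].

[[1, −12], [0, 1]]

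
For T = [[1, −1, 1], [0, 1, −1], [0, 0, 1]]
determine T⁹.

[[1, −9, 45], [0, 1, −9], [0, 0, 1]]

T = I + N where N = [[0, −1, 1], [0, 0, −1], [0, 0, 0]] is strictly upper-triangular, so N³ = 0.
(I + N)⁹ = I + 9·N + 36·N² = [[1, −9, 45], [0, 1, −9], [0, 0, 1]].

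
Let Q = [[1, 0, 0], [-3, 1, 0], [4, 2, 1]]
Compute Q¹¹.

[[1, 0, 0], [-33, 1, 0], [-286, 22, 1]]

Q = I + N where N = [[0, 0, 0], [-3, 0, 0], [4, 2, 0]] is strictly lower-triangular, so N³ = 0.
(I + N)¹¹ = I + 11·N + 55·N² = [[1, 0, 0], [-33, 1, 0], [-286, 22, 1]].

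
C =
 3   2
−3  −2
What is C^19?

[[3, 2], [−3, −2]]

C² = C (a projection; rank 1, trace 1), so C^19 = C.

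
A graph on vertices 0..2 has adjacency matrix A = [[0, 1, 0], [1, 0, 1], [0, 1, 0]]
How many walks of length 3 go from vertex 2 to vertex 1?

2

The number of length-3 walks from vertex 2 to vertex 1 is entry (2,1) of A³, where A is the adjacency matrix.
A² = [[1, 0, 1], [0, 2, 0], [1, 0, 1]]
A³ = [[0, 2, 0], [2, 0, 2], [0, 2, 0]]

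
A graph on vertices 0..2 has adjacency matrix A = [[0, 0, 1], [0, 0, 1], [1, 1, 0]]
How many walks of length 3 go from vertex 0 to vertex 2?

The number of length-3 walks from vertex 0 to vertex 2 is entry (0,2) of A³, where A is the adjacency matrix.
A² = [[1, 1, 0], [1, 1, 0], [0, 0, 2]]
A³ = [[0, 0, 2], [0, 0, 2], [2, 2, 0]]

2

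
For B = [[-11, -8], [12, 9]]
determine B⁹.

tr B = -2 and det B = -3, so the characteristic polynomial is λ² − (-2)λ + (-3) with roots 1 and -3.
Eigenvectors give P = [[-2, -1], [3, 1]] with P⁻¹ = [[1, 1], [-3, -2]], and B = P·diag(1, -3)·P⁻¹.
Then B⁹ = P·diag(1, -19683)·P⁻¹ = [[-2, 19683], [3, -19683]] · [[1, 1], [-3, -2]] = [[-59051, -39368], [59052, 39369]].

[[-59051, -39368], [59052, 39369]]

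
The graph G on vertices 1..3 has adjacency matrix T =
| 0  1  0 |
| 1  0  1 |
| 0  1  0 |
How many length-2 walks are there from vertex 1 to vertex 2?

0

The number of length-2 walks from vertex 1 to vertex 2 is entry (1,2) of T^2, where T is the adjacency matrix.
T^2 = [[1, 0, 1], [0, 2, 0], [1, 0, 1]]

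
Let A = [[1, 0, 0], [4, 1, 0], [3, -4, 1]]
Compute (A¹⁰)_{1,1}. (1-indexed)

A = I + N where N = [[0, 0, 0], [4, 0, 0], [3, -4, 0]] is strictly lower-triangular, so N³ = 0.
(I + N)¹⁰ = I + 10·N + 45·N² = [[1, 0, 0], [40, 1, 0], [-690, -40, 1]].

1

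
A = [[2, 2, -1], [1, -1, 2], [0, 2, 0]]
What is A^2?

[[6, 0, 2], [1, 7, -3], [2, -2, 4]]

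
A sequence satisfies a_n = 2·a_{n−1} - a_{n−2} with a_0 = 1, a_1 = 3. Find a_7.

15

With companion matrix B = [[2, -1], [1, 0]], [a_n, a_{n−1}]ᵀ = B·[a_{n−1}, a_{n−2}]ᵀ, so [a_7, a_6]ᵀ = B⁶·[a_1, a_0]ᵀ.
B⁶ = [[7, -6], [6, -5]], giving [a_7, a_6]ᵀ = [[15], [13]].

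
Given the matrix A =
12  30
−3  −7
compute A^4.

tr A = 5 and det A = 6, so the characteristic polynomial is λ² − (5)λ + (6) with roots 2 and 3.
Eigenvectors give P = [[−3, 10], [1, −3]] with P⁻¹ = [[3, 10], [1, 3]], and A = P·diag(2, 3)·P⁻¹.
Then A^4 = P·diag(16, 81)·P⁻¹ = [[−48, 810], [16, −243]] · [[3, 10], [1, 3]] = [[666, 1950], [−195, −569]].

[[666, 1950], [−195, −569]]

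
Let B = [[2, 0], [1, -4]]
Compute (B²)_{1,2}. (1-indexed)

0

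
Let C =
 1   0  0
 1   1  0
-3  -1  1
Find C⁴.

C = I + N where N = [[0, 0, 0], [1, 0, 0], [-3, -1, 0]] is strictly lower-triangular, so N³ = 0.
(I + N)⁴ = I + 4·N + 6·N² = [[1, 0, 0], [4, 1, 0], [-18, -4, 1]].

[[1, 0, 0], [4, 1, 0], [-18, -4, 1]]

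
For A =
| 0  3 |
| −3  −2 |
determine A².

[[−9, −6], [6, −5]]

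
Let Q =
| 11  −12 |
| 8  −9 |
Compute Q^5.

tr Q = 2 and det Q = −3, so the characteristic polynomial is λ² − (2)λ + (−3) with roots 3 and −1.
Eigenvectors give P = [[−3, −1], [−2, −1]] with P⁻¹ = [[−1, 1], [2, −3]], and Q = P·diag(3, −1)·P⁻¹.
Then Q^5 = P·diag(243, −1)·P⁻¹ = [[−729, 1], [−486, 1]] · [[−1, 1], [2, −3]] = [[731, −732], [488, −489]].

[[731, −732], [488, −489]]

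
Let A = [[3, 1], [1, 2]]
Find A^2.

[[10, 5], [5, 5]]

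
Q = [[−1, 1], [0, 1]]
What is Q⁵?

[[−1, 1], [0, 1]]

Q² = I (check: tr Q = 0 and det Q = −1), so Q⁵ = Q since 5 is odd.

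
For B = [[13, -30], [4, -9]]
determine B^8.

tr B = 4 and det B = 3, so the characteristic polynomial is λ² − (4)λ + (3) with roots 3 and 1.
Eigenvectors give P = [[-3, -5], [-1, -2]] with P⁻¹ = [[-2, 5], [1, -3]], and B = P·diag(3, 1)·P⁻¹.
Then B^8 = P·diag(6561, 1)·P⁻¹ = [[-19683, -5], [-6561, -2]] · [[-2, 5], [1, -3]] = [[39361, -98400], [13120, -32799]].

[[39361, -98400], [13120, -32799]]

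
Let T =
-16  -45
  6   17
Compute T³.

tr T = 1 and det T = -2, so the characteristic polynomial is λ² − (1)λ + (-2) with roots -1 and 2.
Eigenvectors give P = [[-3, -5], [1, 2]] with P⁻¹ = [[-2, -5], [1, 3]], and T = P·diag(-1, 2)·P⁻¹.
Then T³ = P·diag(-1, 8)·P⁻¹ = [[3, -40], [-1, 16]] · [[-2, -5], [1, 3]] = [[-46, -135], [18, 53]].

[[-46, -135], [18, 53]]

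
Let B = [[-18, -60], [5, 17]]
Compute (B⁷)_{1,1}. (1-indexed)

tr B = -1 and det B = -6, so the characteristic polynomial is λ² − (-1)λ + (-6) with roots 2 and -3.
Eigenvectors give P = [[-3, 4], [1, -1]] with P⁻¹ = [[1, 4], [1, 3]], and B = P·diag(2, -3)·P⁻¹.
Then B⁷ = P·diag(128, -2187)·P⁻¹ = [[-384, -8748], [128, 2187]] · [[1, 4], [1, 3]] = [[-9132, -27780], [2315, 7073]].

-9132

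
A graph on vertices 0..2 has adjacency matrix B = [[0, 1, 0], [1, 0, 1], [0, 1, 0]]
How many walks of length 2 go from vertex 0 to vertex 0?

1

The number of length-2 walks from vertex 0 to vertex 0 is entry (0,0) of B^2, where B is the adjacency matrix.
B^2 = [[1, 0, 1], [0, 2, 0], [1, 0, 1]]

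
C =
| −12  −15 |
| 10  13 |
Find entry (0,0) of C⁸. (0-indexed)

−12354

tr C = 1 and det C = −6, so the characteristic polynomial is λ² − (1)λ + (−6) with roots −2 and 3.
Eigenvectors give P = [[3, −1], [−2, 1]] with P⁻¹ = [[1, 1], [2, 3]], and C = P·diag(−2, 3)·P⁻¹.
Then C⁸ = P·diag(256, 6561)·P⁻¹ = [[768, −6561], [−512, 6561]] · [[1, 1], [2, 3]] = [[−12354, −18915], [12610, 19171]].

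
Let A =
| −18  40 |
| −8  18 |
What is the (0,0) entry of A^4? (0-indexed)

16

tr A = 0 and det A = −4, so the characteristic polynomial is λ² − (0)λ + (−4) with roots 2 and −2.
Eigenvectors give P = [[2, 5], [1, 2]] with P⁻¹ = [[−2, 5], [1, −2]], and A = P·diag(2, −2)·P⁻¹.
Then A^4 = P·diag(16, 16)·P⁻¹ = [[32, 80], [16, 32]] · [[−2, 5], [1, −2]] = [[16, 0], [0, 16]].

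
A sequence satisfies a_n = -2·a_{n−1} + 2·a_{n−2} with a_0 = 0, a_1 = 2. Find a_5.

With companion matrix M = [[-2, 2], [1, 0]], [a_n, a_{n−1}]ᵀ = M·[a_{n−1}, a_{n−2}]ᵀ, so [a_5, a_4]ᵀ = M⁴·[a_1, a_0]ᵀ.
M⁴ = [[44, -32], [-16, 12]], giving [a_5, a_4]ᵀ = [[88], [-32]].

88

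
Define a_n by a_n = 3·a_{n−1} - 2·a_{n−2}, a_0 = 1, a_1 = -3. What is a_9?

With companion matrix T = [[3, -2], [1, 0]], [a_n, a_{n−1}]ᵀ = T·[a_{n−1}, a_{n−2}]ᵀ, so [a_9, a_8]ᵀ = T⁸·[a_1, a_0]ᵀ.
T⁸ = [[511, -510], [255, -254]], giving [a_9, a_8]ᵀ = [[-2043], [-1019]].

-2043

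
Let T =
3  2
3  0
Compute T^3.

[[63, 30], [45, 18]]

T^2 = [[15, 6], [9, 6]]
T^3 = [[63, 30], [45, 18]]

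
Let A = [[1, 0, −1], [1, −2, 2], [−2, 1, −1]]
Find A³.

A² = [[3, −1, 0], [−5, 6, −7], [1, −3, 5]]
A³ = [[2, 2, −5], [15, −19, 24], [−12, 11, −12]]

[[2, 2, −5], [15, −19, 24], [−12, 11, −12]]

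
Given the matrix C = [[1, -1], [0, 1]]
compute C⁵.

[[1, -5], [0, 1]]

C = I + N where N = [[0, -1], [0, 0]] is strictly upper-triangular, so N² = 0.
(I + N)⁵ = I + 5·N = [[1, -5], [0, 1]].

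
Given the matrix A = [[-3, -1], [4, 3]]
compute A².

[[5, 0], [0, 5]]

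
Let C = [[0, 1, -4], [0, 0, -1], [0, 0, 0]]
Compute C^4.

C is strictly triangular, hence nilpotent: C^3 = 0, so C^4 = 0.

[[0, 0, 0], [0, 0, 0], [0, 0, 0]]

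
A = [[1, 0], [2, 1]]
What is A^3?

A = I + N where N = [[0, 0], [2, 0]] is strictly lower-triangular, so N^2 = 0.
(I + N)^3 = I + 3·N = [[1, 0], [6, 1]].

[[1, 0], [6, 1]]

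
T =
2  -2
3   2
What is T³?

[[-28, -12], [18, -28]]

T² = [[-2, -8], [12, -2]]
T³ = [[-28, -12], [18, -28]]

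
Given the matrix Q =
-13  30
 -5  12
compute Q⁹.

[[-60073, 121170], [-20195, 40902]]

tr Q = -1 and det Q = -6, so the characteristic polynomial is λ² − (-1)λ + (-6) with roots 2 and -3.
Eigenvectors give P = [[2, 3], [1, 1]] with P⁻¹ = [[-1, 3], [1, -2]], and Q = P·diag(2, -3)·P⁻¹.
Then Q⁹ = P·diag(512, -19683)·P⁻¹ = [[1024, -59049], [512, -19683]] · [[-1, 3], [1, -2]] = [[-60073, 121170], [-20195, 40902]].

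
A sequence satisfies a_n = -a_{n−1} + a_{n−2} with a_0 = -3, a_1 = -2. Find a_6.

1

With companion matrix M = [[-1, 1], [1, 0]], [a_n, a_{n−1}]ᵀ = M·[a_{n−1}, a_{n−2}]ᵀ, so [a_6, a_5]ᵀ = M^5·[a_1, a_0]ᵀ.
M^5 = [[-8, 5], [5, -3]], giving [a_6, a_5]ᵀ = [[1], [-1]].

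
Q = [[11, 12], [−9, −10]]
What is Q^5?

tr Q = 1 and det Q = −2, so the characteristic polynomial is λ² − (1)λ + (−2) with roots −1 and 2.
Eigenvectors give P = [[−1, 4], [1, −3]] with P⁻¹ = [[3, 4], [1, 1]], and Q = P·diag(−1, 2)·P⁻¹.
Then Q^5 = P·diag(−1, 32)·P⁻¹ = [[1, 128], [−1, −96]] · [[3, 4], [1, 1]] = [[131, 132], [−99, −100]].

[[131, 132], [−99, −100]]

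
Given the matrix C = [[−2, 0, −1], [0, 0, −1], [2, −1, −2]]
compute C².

[[2, 1, 4], [−2, 1, 2], [−8, 2, 3]]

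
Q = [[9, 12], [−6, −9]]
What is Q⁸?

[[6561, 0], [0, 6561]]

tr Q = 0 and det Q = −9, so the characteristic polynomial is λ² − (0)λ + (−9) with roots 3 and −3.
Eigenvectors give P = [[−2, −1], [1, 1]] with P⁻¹ = [[−1, −1], [1, 2]], and Q = P·diag(3, −3)·P⁻¹.
Then Q⁸ = P·diag(6561, 6561)·P⁻¹ = [[−13122, −6561], [6561, 6561]] · [[−1, −1], [1, 2]] = [[6561, 0], [0, 6561]].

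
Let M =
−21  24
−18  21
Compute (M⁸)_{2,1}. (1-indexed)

tr M = 0 and det M = −9, so the characteristic polynomial is λ² − (0)λ + (−9) with roots −3 and 3.
Eigenvectors give P = [[4, 1], [3, 1]] with P⁻¹ = [[1, −1], [−3, 4]], and M = P·diag(−3, 3)·P⁻¹.
Then M⁸ = P·diag(6561, 6561)·P⁻¹ = [[26244, 6561], [19683, 6561]] · [[1, −1], [−3, 4]] = [[6561, 0], [0, 6561]].

0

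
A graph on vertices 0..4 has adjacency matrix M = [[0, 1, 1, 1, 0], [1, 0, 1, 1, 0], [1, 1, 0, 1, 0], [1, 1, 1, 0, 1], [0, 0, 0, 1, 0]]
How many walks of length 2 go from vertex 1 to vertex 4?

The number of length-2 walks from vertex 1 to vertex 4 is entry (1,4) of M², where M is the adjacency matrix.
M² = [[3, 2, 2, 2, 1], [2, 3, 2, 2, 1], [2, 2, 3, 2, 1], [2, 2, 2, 4, 0], [1, 1, 1, 0, 1]]

1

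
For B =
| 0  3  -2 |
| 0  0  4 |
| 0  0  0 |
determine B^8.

[[0, 0, 0], [0, 0, 0], [0, 0, 0]]

B is strictly triangular, hence nilpotent: B^3 = 0, so B^8 = 0.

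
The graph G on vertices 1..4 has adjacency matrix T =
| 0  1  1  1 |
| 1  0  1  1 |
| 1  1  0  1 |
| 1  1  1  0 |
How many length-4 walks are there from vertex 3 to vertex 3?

The number of length-4 walks from vertex 3 to vertex 3 is entry (3,3) of T⁴, where T is the adjacency matrix.
T² = [[3, 2, 2, 2], [2, 3, 2, 2], [2, 2, 3, 2], [2, 2, 2, 3]]
T³ = [[6, 7, 7, 7], [7, 6, 7, 7], [7, 7, 6, 7], [7, 7, 7, 6]]
T⁴ = [[21, 20, 20, 20], [20, 21, 20, 20], [20, 20, 21, 20], [20, 20, 20, 21]]

21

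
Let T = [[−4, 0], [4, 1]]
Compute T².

[[16, 0], [−12, 1]]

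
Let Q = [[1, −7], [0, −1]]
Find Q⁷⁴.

[[1, 0], [0, 1]]

Q² = I (check: tr Q = 0 and det Q = −1), so Q⁷⁴ = I since 74 is even.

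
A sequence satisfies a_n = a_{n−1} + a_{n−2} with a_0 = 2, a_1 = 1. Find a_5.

With companion matrix T = [[1, 1], [1, 0]], [a_n, a_{n−1}]ᵀ = T·[a_{n−1}, a_{n−2}]ᵀ, so [a_5, a_4]ᵀ = T⁴·[a_1, a_0]ᵀ.
T⁴ = [[5, 3], [3, 2]], giving [a_5, a_4]ᵀ = [[11], [7]].

11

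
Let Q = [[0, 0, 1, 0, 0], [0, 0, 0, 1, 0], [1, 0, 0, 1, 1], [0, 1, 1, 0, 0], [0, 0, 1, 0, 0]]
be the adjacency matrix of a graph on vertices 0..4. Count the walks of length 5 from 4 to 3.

The number of length-5 walks from vertex 4 to vertex 3 is entry (4,3) of Q⁵, where Q is the adjacency matrix.
Q² = [[1, 0, 0, 1, 1], [0, 1, 1, 0, 0], [0, 1, 3, 0, 0], [1, 0, 0, 2, 1], [1, 0, 0, 1, 1]]
Q³ = [[0, 1, 3, 0, 0], [1, 0, 0, 2, 1], [3, 0, 0, 4, 3], [0, 2, 4, 0, 0], [0, 1, 3, 0, 0]]
Q⁴ = [[3, 0, 0, 4, 3], [0, 2, 4, 0, 0], [0, 4, 10, 0, 0], [4, 0, 0, 6, 4], [3, 0, 0, 4, 3]]
Q⁵ = [[0, 4, 10, 0, 0], [4, 0, 0, 6, 4], [10, 0, 0, 14, 10], [0, 6, 14, 0, 0], [0, 4, 10, 0, 0]]

0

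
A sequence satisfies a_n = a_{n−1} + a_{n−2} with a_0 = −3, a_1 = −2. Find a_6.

−31

With companion matrix T = [[1, 1], [1, 0]], [a_n, a_{n−1}]ᵀ = T·[a_{n−1}, a_{n−2}]ᵀ, so [a_6, a_5]ᵀ = T^5·[a_1, a_0]ᵀ.
T^5 = [[8, 5], [5, 3]], giving [a_6, a_5]ᵀ = [[−31], [−19]].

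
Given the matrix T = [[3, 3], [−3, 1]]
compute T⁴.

[[−144, −96], [96, −80]]

T² = [[0, 12], [−12, −8]]
T³ = [[−36, 12], [−12, −44]]
T⁴ = [[−144, −96], [96, −80]]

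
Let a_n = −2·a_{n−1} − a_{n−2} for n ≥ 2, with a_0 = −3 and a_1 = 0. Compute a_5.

With companion matrix C = [[−2, −1], [1, 0]], [a_n, a_{n−1}]ᵀ = C·[a_{n−1}, a_{n−2}]ᵀ, so [a_5, a_4]ᵀ = C⁴·[a_1, a_0]ᵀ.
C⁴ = [[5, 4], [−4, −3]], giving [a_5, a_4]ᵀ = [[−12], [9]].

−12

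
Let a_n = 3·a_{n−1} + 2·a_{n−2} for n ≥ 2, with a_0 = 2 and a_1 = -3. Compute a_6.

-929

With companion matrix M = [[3, 2], [1, 0]], [a_n, a_{n−1}]ᵀ = M·[a_{n−1}, a_{n−2}]ᵀ, so [a_6, a_5]ᵀ = M⁵·[a_1, a_0]ᵀ.
M⁵ = [[495, 278], [139, 78]], giving [a_6, a_5]ᵀ = [[-929], [-261]].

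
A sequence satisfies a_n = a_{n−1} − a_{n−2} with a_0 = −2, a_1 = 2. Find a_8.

4

With companion matrix T = [[1, −1], [1, 0]], [a_n, a_{n−1}]ᵀ = T·[a_{n−1}, a_{n−2}]ᵀ, so [a_8, a_7]ᵀ = T⁷·[a_1, a_0]ᵀ.
T⁷ = [[1, −1], [1, 0]], giving [a_8, a_7]ᵀ = [[4], [2]].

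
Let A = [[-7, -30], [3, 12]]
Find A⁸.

tr A = 5 and det A = 6, so the characteristic polynomial is λ² − (5)λ + (6) with roots 3 and 2.
Eigenvectors give P = [[-3, 10], [1, -3]] with P⁻¹ = [[3, 10], [1, 3]], and A = P·diag(3, 2)·P⁻¹.
Then A⁸ = P·diag(6561, 256)·P⁻¹ = [[-19683, 2560], [6561, -768]] · [[3, 10], [1, 3]] = [[-56489, -189150], [18915, 63306]].

[[-56489, -189150], [18915, 63306]]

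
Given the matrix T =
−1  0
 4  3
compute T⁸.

[[1, 0], [6560, 6561]]

tr T = 2 and det T = −3, so the characteristic polynomial is λ² − (2)λ + (−3) with roots −1 and 3.
Eigenvectors give P = [[−1, 0], [1, 1]] with P⁻¹ = [[−1, 0], [1, 1]], and T = P·diag(−1, 3)·P⁻¹.
Then T⁸ = P·diag(1, 6561)·P⁻¹ = [[−1, 0], [1, 6561]] · [[−1, 0], [1, 1]] = [[1, 0], [6560, 6561]].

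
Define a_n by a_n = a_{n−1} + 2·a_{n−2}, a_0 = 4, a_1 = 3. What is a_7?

With companion matrix T = [[1, 2], [1, 0]], [a_n, a_{n−1}]ᵀ = T·[a_{n−1}, a_{n−2}]ᵀ, so [a_7, a_6]ᵀ = T⁶·[a_1, a_0]ᵀ.
T⁶ = [[43, 42], [21, 22]], giving [a_7, a_6]ᵀ = [[297], [151]].

297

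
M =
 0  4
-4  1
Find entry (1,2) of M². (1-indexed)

4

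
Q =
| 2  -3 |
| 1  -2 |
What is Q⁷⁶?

Q² = I (check: tr Q = 0 and det Q = -1), so Q⁷⁶ = I since 76 is even.

[[1, 0], [0, 1]]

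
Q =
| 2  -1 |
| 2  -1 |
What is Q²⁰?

Q² = Q (a projection; rank 1, trace 1), so Q²⁰ = Q.

[[2, -1], [2, -1]]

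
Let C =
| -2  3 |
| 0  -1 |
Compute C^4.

C^2 = [[4, -9], [0, 1]]
C^3 = [[-8, 21], [0, -1]]
C^4 = [[16, -45], [0, 1]]

[[16, -45], [0, 1]]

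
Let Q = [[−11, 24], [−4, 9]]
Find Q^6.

[[2185, −4368], [728, −1455]]

tr Q = −2 and det Q = −3, so the characteristic polynomial is λ² − (−2)λ + (−3) with roots −3 and 1.
Eigenvectors give P = [[−3, −2], [−1, −1]] with P⁻¹ = [[−1, 2], [1, −3]], and Q = P·diag(−3, 1)·P⁻¹.
Then Q^6 = P·diag(729, 1)·P⁻¹ = [[−2187, −2], [−729, −1]] · [[−1, 2], [1, −3]] = [[2185, −4368], [728, −1455]].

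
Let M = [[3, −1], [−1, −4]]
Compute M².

[[10, 1], [1, 17]]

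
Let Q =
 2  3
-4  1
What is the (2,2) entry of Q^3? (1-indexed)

-47

Q^2 = [[-8, 9], [-12, -11]]
Q^3 = [[-52, -15], [20, -47]]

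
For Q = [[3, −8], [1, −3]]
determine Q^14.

Q² = I (check: tr Q = 0 and det Q = −1), so Q^14 = I since 14 is even.

[[1, 0], [0, 1]]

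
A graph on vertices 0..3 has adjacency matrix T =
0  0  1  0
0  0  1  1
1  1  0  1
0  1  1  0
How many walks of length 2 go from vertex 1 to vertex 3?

The number of length-2 walks from vertex 1 to vertex 3 is entry (1,3) of T², where T is the adjacency matrix.
T² = [[1, 1, 0, 1], [1, 2, 1, 1], [0, 1, 3, 1], [1, 1, 1, 2]]

1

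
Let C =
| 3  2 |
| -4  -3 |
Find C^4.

[[1, 0], [0, 1]]

C² = I (check: tr C = 0 and det C = -1), so C^4 = I since 4 is even.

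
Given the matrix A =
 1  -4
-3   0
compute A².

[[13, -4], [-3, 12]]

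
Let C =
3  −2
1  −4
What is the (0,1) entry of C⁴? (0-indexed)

42

C² = [[7, 2], [−1, 14]]
C³ = [[23, −22], [11, −54]]
C⁴ = [[47, 42], [−21, 194]]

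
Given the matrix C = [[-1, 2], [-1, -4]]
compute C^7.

[[1931, 4118], [-2059, -4246]]

tr C = -5 and det C = 6, so the characteristic polynomial is λ² − (-5)λ + (6) with roots -3 and -2.
Eigenvectors give P = [[1, -2], [-1, 1]] with P⁻¹ = [[-1, -2], [-1, -1]], and C = P·diag(-3, -2)·P⁻¹.
Then C^7 = P·diag(-2187, -128)·P⁻¹ = [[-2187, 256], [2187, -128]] · [[-1, -2], [-1, -1]] = [[1931, 4118], [-2059, -4246]].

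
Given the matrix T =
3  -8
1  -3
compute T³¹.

T² = I (check: tr T = 0 and det T = -1), so T³¹ = T since 31 is odd.

[[3, -8], [1, -3]]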